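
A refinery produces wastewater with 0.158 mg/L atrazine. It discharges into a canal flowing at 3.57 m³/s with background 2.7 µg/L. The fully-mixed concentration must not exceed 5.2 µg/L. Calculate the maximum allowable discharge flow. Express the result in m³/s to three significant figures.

0.0584 m³/s

2.7 µg/L = 0.0027 mg/L.
5.2 µg/L = 0.0052 mg/L.
Mass balance at complete mixing: C_std·(Q_w + Q_r) = Q_w·C_e + Q_r·C_b.
Rearranging, Q_w = Q_r·(C_std − C_b)/(C_e − C_std) = 3.57·(0.0052 − 0.0027) / (0.158 − 0.0052) = 0.05841 m³/s.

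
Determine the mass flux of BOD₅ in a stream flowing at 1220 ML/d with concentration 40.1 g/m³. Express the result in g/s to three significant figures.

566 g/s

1220 ML/d = 14.12 m³/s.
Mass flux = Q·C = 14.12 m³/s × 40.1 g/m³ = 566.2 g/s.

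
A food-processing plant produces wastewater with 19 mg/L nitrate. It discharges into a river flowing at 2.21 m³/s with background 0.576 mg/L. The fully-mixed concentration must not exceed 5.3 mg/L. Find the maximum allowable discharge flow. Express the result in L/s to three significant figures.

Mass balance at complete mixing: C_std·(Q_w + Q_r) = Q_w·C_e + Q_r·C_b.
Rearranging, Q_w = Q_r·(C_std − C_b)/(C_e − C_std) = 2.21·(5.3 − 0.576) / (19 − 5.3) = 0.762 m³/s.
= 762 L/s.

762 L/s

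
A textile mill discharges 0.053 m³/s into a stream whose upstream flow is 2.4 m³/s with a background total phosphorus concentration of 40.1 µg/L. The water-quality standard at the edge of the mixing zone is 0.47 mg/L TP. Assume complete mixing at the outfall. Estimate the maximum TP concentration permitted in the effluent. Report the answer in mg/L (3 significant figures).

19.9 mg/L

40.1 µg/L = 0.0401 mg/L.
Mass balance: 0.47·2.453 = 0.053·Cₑ + 2.4·0.0401.
Cₑ = (1.153 − 0.09624) / 0.053 = 19.94 mg/L.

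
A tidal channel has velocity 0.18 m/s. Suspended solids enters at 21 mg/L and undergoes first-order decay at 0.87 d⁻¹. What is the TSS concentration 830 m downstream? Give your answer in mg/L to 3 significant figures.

20.0 mg/L

Travel time t = 830 m / 0.18 m/s = 830/0.18 = 4611 s = 0.05337 d.
First-order decay: C = 21·exp(−0.87·0.05337) = 21·0.9546 = 20.05 mg/L.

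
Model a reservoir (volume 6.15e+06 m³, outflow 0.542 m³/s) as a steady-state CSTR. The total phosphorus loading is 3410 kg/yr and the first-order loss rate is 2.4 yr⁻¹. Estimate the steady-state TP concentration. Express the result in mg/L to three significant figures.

0.107 mg/L

Outflow Q = 0.542 m³/s × 3.156e+07 s/yr = 1.71e+07 m³/yr.
Steady-state CSTR mass balance: W = Q·C + k·V·C, so C = W/(Q + kV).
Q + kV = 1.71e+07 + 2.4·6.15e+06 = 3.186e+07 m³/yr.
C = 3410/3.186e+07 = 0.000107 kg/m³ = 0.107 mg/L.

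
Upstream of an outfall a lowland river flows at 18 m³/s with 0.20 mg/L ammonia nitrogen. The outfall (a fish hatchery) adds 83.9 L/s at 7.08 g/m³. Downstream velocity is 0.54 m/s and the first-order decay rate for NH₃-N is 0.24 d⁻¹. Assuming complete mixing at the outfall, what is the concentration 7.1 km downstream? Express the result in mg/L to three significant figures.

83.9 L/s = 0.0839 m³/s.
After complete mixing, C₀ = (0.0839·7.08 + 18·0.2) / 18.08 = 0.2319 mg/L.
Travel time t = 7100 m / 0.54 m/s = 1.315e+04 s = 0.1522 d.
C = 0.2319·exp(−0.24·0.1522) = 0.2319·0.9641 = 0.2236 mg/L.

0.224 mg/L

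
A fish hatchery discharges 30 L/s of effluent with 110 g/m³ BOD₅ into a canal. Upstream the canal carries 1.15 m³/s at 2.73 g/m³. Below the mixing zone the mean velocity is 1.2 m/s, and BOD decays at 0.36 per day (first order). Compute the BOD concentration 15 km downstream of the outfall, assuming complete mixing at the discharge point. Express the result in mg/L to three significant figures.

5.18 mg/L

30 L/s = 0.03 m³/s.
After complete mixing, C₀ = (0.03·110 + 1.15·2.73) / 1.18 = 5.457 mg/L.
Travel time t = 1.5e+04 m / 1.2 m/s = 1.25e+04 s = 0.1447 d.
C = 5.457·exp(−0.36·0.1447) = 5.457·0.9492 = 5.18 mg/L.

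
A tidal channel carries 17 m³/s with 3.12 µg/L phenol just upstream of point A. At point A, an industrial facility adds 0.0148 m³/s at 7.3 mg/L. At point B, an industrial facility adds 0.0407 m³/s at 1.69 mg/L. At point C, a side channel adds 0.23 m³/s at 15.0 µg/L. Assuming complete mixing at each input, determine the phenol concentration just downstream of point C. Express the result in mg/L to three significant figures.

3.12 µg/L = 0.00312 mg/L.
After input A: C = (17·0.00312 + 0.0148·7.3) / 17.01 = 0.009467 mg/L.
After input B: C = (17.01·0.009467 + 0.0407·1.69) / 17.06 = 0.01348 mg/L.
15.0 µg/L = 0.015 mg/L.
After input C: C = (17.06·0.01348 + 0.23·0.015) / 17.29 = 0.0135 mg/L.

0.0135 mg/L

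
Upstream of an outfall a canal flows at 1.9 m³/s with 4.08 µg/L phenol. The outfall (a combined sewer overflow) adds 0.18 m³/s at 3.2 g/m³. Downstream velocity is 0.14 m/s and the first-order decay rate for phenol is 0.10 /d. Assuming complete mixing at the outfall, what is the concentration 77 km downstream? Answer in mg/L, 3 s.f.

0.148 mg/L

4.08 µg/L = 0.00408 mg/L.
After complete mixing, C₀ = (0.18·3.2 + 1.9·0.00408) / 2.08 = 0.2806 mg/L.
Travel time t = 7.7e+04 m / 0.14 m/s = 5.5e+05 s = 6.366 d.
C = 0.2806·exp(−0.10·6.366) = 0.2806·0.5291 = 0.1485 mg/L.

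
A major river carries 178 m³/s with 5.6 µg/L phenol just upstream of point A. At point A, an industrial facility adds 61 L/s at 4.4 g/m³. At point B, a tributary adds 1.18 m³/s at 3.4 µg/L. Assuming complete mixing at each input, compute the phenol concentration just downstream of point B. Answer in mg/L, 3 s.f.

5.6 µg/L = 0.0056 mg/L.
61 L/s = 0.061 m³/s.
After input A: C = (178·0.0056 + 0.061·4.4) / 178.1 = 0.007105 mg/L.
3.4 µg/L = 0.0034 mg/L.
After input B: C = (178.1·0.007105 + 1.18·0.0034) / 179.2 = 0.007081 mg/L.

0.00708 mg/L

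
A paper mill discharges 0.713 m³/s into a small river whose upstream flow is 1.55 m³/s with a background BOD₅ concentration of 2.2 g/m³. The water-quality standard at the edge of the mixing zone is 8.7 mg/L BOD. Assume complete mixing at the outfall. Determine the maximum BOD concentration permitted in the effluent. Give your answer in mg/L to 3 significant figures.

Mass balance: 8.7·2.263 = 0.713·Cₑ + 1.55·2.2.
Cₑ = (19.69 − 3.41) / 0.713 = 22.83 mg/L.

22.8 mg/L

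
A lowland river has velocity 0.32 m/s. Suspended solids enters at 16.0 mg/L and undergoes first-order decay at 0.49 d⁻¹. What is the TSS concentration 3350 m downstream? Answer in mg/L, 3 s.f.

15.1 mg/L

Travel time t = 3350 m / 0.32 m/s = 3350/0.32 = 1.047e+04 s = 0.1212 d.
First-order decay: C = 16.0·exp(−0.49·0.1212) = 16.0·0.9424 = 15.08 mg/L.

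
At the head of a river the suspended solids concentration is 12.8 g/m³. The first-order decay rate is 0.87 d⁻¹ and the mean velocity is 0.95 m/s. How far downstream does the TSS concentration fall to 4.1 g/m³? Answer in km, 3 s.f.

From C = C₀·e^(−kt), t = ln(C₀/C)/k = ln(12.8/4.1)/0.87 = 1.138/0.87 = 1.309 d.
Distance = v·t = 0.95 m/s × 1.131e+05 s = 1.074e+05 m = 107.4 km.

107 km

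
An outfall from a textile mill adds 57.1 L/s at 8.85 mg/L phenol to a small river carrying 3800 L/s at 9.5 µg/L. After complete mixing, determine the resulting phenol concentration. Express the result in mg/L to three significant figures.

57.1 L/s = 0.0571 m³/s.
3800 L/s = 3.8 m³/s.
9.5 µg/L = 0.0095 mg/L.
Flow-weighted mixing gives C = (0.0571·8.85 + 3.8·0.0095) / (0.0571 + 3.8) = 0.5414/3.857 = 0.1404 mg/L.

0.140 mg/L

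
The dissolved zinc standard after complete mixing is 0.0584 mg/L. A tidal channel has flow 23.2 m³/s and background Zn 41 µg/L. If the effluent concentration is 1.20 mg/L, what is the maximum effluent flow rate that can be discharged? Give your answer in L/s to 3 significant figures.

41 µg/L = 0.041 mg/L.
Mass balance at complete mixing: C_std·(Q_w + Q_r) = Q_w·C_e + Q_r·C_b.
Rearranging, Q_w = Q_r·(C_std − C_b)/(C_e − C_std) = 23.2·(0.0584 − 0.041) / (1.2 − 0.0584) = 0.3536 m³/s.
= 353.6 L/s.

354 L/s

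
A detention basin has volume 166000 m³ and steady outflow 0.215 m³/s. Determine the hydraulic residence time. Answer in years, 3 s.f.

0.0245 yr

Q = 0.215 m³/s × 3.156e+07 s/yr = 6.785e+06 m³/yr.
Hydraulic residence time τ = V/Q = 166000/6.785e+06 = 0.02447 yr.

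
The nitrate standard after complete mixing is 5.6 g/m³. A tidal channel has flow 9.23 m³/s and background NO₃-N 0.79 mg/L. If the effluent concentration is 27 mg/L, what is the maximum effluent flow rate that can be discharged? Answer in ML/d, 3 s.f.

179 ML/d

Mass balance at complete mixing: C_std·(Q_w + Q_r) = Q_w·C_e + Q_r·C_b.
Rearranging, Q_w = Q_r·(C_std − C_b)/(C_e − C_std) = 9.23·(5.6 − 0.79) / (27 − 5.6) = 2.075 m³/s.
= 179.2 ML/d.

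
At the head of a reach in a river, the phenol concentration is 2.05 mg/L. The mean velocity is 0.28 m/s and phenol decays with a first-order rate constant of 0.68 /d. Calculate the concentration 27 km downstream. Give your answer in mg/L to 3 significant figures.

Travel time t = 27 km / 0.28 m/s = 2.7e+04/0.28 = 9.643e+04 s = 1.116 d.
First-order decay: C = 2.05·exp(−0.68·1.116) = 2.05·0.4682 = 0.9597 mg/L.

0.960 mg/L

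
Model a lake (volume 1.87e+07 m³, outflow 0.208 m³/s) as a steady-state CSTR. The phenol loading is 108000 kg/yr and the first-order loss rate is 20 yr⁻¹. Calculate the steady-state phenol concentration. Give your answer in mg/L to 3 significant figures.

Outflow Q = 0.208 m³/s × 3.156e+07 s/yr = 6.564e+06 m³/yr.
Steady-state CSTR mass balance: W = Q·C + k·V·C, so C = W/(Q + kV).
Q + kV = 6.564e+06 + 20·1.87e+07 = 3.806e+08 m³/yr.
C = 108000/3.806e+08 = 0.0002838 kg/m³ = 0.2838 mg/L.

0.284 mg/L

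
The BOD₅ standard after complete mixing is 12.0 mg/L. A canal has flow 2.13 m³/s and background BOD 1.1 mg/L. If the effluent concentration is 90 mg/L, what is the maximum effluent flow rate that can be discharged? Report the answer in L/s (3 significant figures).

298 L/s

Mass balance at complete mixing: C_std·(Q_w + Q_r) = Q_w·C_e + Q_r·C_b.
Rearranging, Q_w = Q_r·(C_std − C_b)/(C_e − C_std) = 2.13·(12 − 1.1) / (90 − 12) = 0.2977 m³/s.
= 297.7 L/s.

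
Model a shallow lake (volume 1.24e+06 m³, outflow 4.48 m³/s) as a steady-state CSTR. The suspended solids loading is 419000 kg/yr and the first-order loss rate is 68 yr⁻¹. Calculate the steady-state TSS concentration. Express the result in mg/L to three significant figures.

Outflow Q = 4.48 m³/s × 3.156e+07 s/yr = 1.414e+08 m³/yr.
Steady-state CSTR mass balance: W = Q·C + k·V·C, so C = W/(Q + kV).
Q + kV = 1.414e+08 + 68·1.24e+06 = 2.257e+08 m³/yr.
C = 419000/2.257e+08 = 0.001856 kg/m³ = 1.856 mg/L.

1.86 mg/L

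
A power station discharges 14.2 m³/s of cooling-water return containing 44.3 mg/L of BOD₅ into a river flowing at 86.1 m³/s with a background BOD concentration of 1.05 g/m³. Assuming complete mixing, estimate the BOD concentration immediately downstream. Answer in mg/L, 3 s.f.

By mass balance at complete mixing, C = (14.2·44.3 + 86.1·1.05) / (14.2 + 86.1) = 719.5/100.3 = 7.173 mg/L.

7.17 mg/L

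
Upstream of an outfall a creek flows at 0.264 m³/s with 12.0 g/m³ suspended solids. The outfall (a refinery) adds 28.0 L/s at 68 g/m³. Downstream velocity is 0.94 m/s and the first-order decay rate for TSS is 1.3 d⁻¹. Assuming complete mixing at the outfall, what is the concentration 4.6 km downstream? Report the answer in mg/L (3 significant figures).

16.1 mg/L

28.0 L/s = 0.028 m³/s.
After complete mixing, C₀ = (0.028·68 + 0.264·12) / 0.292 = 17.37 mg/L.
Travel time t = 4600 m / 0.94 m/s = 4894 s = 0.05664 d.
C = 17.37·exp(−1.3·0.05664) = 17.37·0.929 = 16.14 mg/L.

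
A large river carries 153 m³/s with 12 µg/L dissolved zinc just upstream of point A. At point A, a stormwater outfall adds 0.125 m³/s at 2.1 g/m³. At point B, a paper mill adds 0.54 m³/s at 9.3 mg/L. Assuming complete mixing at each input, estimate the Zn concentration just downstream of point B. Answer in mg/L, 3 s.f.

12 µg/L = 0.012 mg/L.
After input A: C = (153·0.012 + 0.125·2.1) / 153.1 = 0.0137 mg/L.
After input B: C = (153.1·0.0137 + 0.54·9.3) / 153.7 = 0.04634 mg/L.

0.0463 mg/L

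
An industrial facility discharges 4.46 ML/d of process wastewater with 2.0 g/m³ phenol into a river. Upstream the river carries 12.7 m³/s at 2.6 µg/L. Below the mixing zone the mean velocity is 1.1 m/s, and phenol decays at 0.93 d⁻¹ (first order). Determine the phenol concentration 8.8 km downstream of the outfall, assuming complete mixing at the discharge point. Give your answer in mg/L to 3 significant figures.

0.00980 mg/L

4.46 ML/d = 0.05162 m³/s.
2.6 µg/L = 0.0026 mg/L.
After complete mixing, C₀ = (0.05162·2 + 12.7·0.0026) / 12.75 = 0.01069 mg/L.
Travel time t = 8800 m / 1.1 m/s = 8000 s = 0.09259 d.
C = 0.01069·exp(−0.93·0.09259) = 0.01069·0.9175 = 0.009804 mg/L.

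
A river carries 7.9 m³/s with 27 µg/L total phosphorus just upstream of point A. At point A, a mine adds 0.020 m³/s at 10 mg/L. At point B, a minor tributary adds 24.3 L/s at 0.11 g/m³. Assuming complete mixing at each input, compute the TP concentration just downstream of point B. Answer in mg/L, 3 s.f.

0.0524 mg/L

27 µg/L = 0.027 mg/L.
After input A: C = (7.9·0.027 + 0.02·10) / 7.92 = 0.05218 mg/L.
24.3 L/s = 0.0243 m³/s.
After input B: C = (7.92·0.05218 + 0.0243·0.11) / 7.944 = 0.05236 mg/L.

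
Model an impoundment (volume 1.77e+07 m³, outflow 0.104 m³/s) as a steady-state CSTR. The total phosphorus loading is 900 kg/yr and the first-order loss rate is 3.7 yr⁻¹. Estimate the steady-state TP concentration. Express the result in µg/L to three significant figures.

Outflow Q = 0.104 m³/s × 3.156e+07 s/yr = 3.282e+06 m³/yr.
Steady-state CSTR mass balance: W = Q·C + k·V·C, so C = W/(Q + kV).
Q + kV = 3.282e+06 + 3.7·1.77e+07 = 6.877e+07 m³/yr.
C = 900/6.877e+07 = 1.309e-05 kg/m³ = 0.01309 mg/L = 13.09 µg/L.

13.1 µg/L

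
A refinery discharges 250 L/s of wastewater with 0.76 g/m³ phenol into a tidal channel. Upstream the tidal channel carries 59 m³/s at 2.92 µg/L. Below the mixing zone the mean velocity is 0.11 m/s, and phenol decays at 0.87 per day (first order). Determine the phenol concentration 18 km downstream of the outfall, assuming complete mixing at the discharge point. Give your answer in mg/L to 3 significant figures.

250 L/s = 0.25 m³/s.
2.92 µg/L = 0.00292 mg/L.
After complete mixing, C₀ = (0.25·0.76 + 59·0.00292) / 59.25 = 0.006114 mg/L.
Travel time t = 1.8e+04 m / 0.11 m/s = 1.636e+05 s = 1.894 d.
C = 0.006114·exp(−0.87·1.894) = 0.006114·0.1925 = 0.001177 mg/L.

0.00118 mg/L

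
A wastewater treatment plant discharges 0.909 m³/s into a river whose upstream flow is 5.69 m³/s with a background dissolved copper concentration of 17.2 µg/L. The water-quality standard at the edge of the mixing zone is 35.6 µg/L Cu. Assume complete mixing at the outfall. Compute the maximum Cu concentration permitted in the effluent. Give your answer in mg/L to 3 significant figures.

0.151 mg/L

17.2 µg/L = 0.0172 mg/L.
35.6 µg/L = 0.0356 mg/L.
Mass balance: 0.0356·6.599 = 0.909·Cₑ + 5.69·0.0172.
Cₑ = (0.2349 − 0.09787) / 0.909 = 0.1508 mg/L.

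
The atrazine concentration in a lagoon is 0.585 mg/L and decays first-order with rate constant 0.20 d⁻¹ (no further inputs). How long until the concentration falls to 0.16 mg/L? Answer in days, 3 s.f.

t = ln(C₀/C)/k = ln(0.585/0.16)/0.20 = 1.296/0.20 = 6.482 d.

6.48 d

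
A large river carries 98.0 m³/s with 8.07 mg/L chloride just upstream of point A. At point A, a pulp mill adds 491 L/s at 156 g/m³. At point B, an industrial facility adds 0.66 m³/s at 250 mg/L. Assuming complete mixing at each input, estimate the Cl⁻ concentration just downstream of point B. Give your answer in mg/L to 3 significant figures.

10.4 mg/L

491 L/s = 0.491 m³/s.
After input A: C = (98·8.07 + 0.491·156) / 98.49 = 8.807 mg/L.
After input B: C = (98.49·8.807 + 0.66·250) / 99.15 = 10.41 mg/L.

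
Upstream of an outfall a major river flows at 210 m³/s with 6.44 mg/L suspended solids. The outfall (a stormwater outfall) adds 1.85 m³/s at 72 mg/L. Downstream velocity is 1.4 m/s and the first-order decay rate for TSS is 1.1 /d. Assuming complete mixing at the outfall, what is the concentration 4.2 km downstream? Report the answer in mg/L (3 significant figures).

After complete mixing, C₀ = (1.85·72 + 210·6.44) / 211.8 = 7.013 mg/L.
Travel time t = 4200 m / 1.4 m/s = 3000 s = 0.03472 d.
C = 7.013·exp(−1.1·0.03472) = 7.013·0.9625 = 6.75 mg/L.

6.75 mg/L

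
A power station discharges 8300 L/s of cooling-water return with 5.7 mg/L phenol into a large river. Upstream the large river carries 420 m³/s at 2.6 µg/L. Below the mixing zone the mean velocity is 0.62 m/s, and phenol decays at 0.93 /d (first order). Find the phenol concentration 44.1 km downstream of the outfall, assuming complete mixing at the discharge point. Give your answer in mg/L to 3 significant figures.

8300 L/s = 8.3 m³/s.
2.6 µg/L = 0.0026 mg/L.
After complete mixing, C₀ = (8.3·5.7 + 420·0.0026) / 428.3 = 0.113 mg/L.
Travel time t = 4.41e+04 m / 0.62 m/s = 7.113e+04 s = 0.8233 d.
C = 0.113·exp(−0.93·0.8233) = 0.113·0.465 = 0.05255 mg/L.

0.0526 mg/L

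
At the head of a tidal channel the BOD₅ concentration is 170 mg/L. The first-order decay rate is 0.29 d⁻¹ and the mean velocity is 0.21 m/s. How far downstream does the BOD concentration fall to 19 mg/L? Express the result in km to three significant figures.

137 km

From C = C₀·e^(−kt), t = ln(C₀/C)/k = ln(170/19)/0.29 = 2.191/0.29 = 7.556 d.
Distance = v·t = 0.21 m/s × 6.529e+05 s = 1.371e+05 m = 137.1 km.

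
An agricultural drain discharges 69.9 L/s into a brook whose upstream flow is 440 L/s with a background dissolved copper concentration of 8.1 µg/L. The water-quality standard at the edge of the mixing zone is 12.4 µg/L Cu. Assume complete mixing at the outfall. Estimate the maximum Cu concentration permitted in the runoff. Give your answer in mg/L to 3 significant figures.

0.0395 mg/L

69.9 L/s = 0.0699 m³/s.
440 L/s = 0.44 m³/s.
8.1 µg/L = 0.0081 mg/L.
12.4 µg/L = 0.0124 mg/L.
Mass balance: 0.0124·0.5099 = 0.0699·Cₑ + 0.44·0.0081.
Cₑ = (0.006323 − 0.003564) / 0.0699 = 0.03947 mg/L.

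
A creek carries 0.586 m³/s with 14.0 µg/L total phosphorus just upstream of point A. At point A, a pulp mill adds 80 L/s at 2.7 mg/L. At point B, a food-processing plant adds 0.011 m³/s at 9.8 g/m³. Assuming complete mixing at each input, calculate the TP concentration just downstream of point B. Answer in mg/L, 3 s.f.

0.490 mg/L

14.0 µg/L = 0.014 mg/L.
80 L/s = 0.08 m³/s.
After input A: C = (0.586·0.014 + 0.08·2.7) / 0.666 = 0.3366 mg/L.
After input B: C = (0.666·0.3366 + 0.011·9.8) / 0.677 = 0.4904 mg/L.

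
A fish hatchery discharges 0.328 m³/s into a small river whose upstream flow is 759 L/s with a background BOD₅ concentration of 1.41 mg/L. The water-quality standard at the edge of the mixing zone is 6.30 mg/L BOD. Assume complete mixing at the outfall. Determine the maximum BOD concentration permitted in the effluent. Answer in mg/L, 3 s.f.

17.6 mg/L

759 L/s = 0.759 m³/s.
Mass balance: 6.3·1.087 = 0.328·Cₑ + 0.759·1.41.
Cₑ = (6.848 − 1.07) / 0.328 = 17.62 mg/L.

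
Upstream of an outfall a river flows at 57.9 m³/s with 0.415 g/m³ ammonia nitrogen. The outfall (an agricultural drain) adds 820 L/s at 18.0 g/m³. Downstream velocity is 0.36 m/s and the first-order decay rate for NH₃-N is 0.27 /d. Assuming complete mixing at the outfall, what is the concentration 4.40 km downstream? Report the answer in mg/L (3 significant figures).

820 L/s = 0.82 m³/s.
After complete mixing, C₀ = (0.82·18 + 57.9·0.415) / 58.72 = 0.6606 mg/L.
Travel time t = 4400 m / 0.36 m/s = 1.222e+04 s = 0.1415 d.
C = 0.6606·exp(−0.27·0.1415) = 0.6606·0.9625 = 0.6358 mg/L.

0.636 mg/L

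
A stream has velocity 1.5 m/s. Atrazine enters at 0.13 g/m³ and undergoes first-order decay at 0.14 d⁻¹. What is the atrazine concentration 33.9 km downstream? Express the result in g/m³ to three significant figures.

Travel time t = 33.9 km / 1.5 m/s = 3.39e+04/1.5 = 2.26e+04 s = 0.2616 d.
First-order decay: C = 0.13·exp(−0.14·0.2616) = 0.13·0.964 = 0.1253 g/m³.

0.125 g/m³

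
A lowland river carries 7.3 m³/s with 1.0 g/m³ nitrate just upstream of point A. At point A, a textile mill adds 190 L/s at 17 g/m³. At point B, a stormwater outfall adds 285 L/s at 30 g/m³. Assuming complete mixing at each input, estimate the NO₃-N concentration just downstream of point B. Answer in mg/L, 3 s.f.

2.45 mg/L

190 L/s = 0.19 m³/s.
After input A: C = (7.3·1 + 0.19·17) / 7.49 = 1.406 mg/L.
285 L/s = 0.285 m³/s.
After input B: C = (7.49·1.406 + 0.285·30) / 7.775 = 2.454 mg/L.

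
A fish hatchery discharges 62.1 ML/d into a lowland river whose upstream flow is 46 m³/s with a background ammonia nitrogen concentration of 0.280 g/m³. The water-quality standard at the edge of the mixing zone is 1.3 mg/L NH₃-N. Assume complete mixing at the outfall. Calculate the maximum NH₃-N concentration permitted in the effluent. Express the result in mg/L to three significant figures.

66.6 mg/L

62.1 ML/d = 0.7188 m³/s.
Mass balance: 1.3·46.72 = 0.7188·Cₑ + 46·0.28.
Cₑ = (60.73 − 12.88) / 0.7188 = 66.58 mg/L.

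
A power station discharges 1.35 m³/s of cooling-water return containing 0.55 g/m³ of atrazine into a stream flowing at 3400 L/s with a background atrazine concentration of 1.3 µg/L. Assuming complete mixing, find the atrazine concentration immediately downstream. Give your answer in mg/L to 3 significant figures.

0.157 mg/L

3400 L/s = 3.4 m³/s.
1.3 µg/L = 0.0013 mg/L.
By mass balance at complete mixing, C = (1.35·0.55 + 3.4·0.0013) / (1.35 + 3.4) = 0.7469/4.75 = 0.1572 mg/L.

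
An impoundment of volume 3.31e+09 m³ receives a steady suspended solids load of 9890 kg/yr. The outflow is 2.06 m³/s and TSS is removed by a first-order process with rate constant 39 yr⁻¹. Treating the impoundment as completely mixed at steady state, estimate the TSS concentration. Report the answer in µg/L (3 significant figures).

0.0766 µg/L

Outflow Q = 2.06 m³/s × 3.156e+07 s/yr = 6.501e+07 m³/yr.
Steady-state CSTR mass balance: W = Q·C + k·V·C, so C = W/(Q + kV).
Q + kV = 6.501e+07 + 39·3.31e+09 = 1.292e+11 m³/yr.
C = 9890/1.292e+11 = 7.657e-08 kg/m³ = 7.657e-05 mg/L = 0.07657 µg/L.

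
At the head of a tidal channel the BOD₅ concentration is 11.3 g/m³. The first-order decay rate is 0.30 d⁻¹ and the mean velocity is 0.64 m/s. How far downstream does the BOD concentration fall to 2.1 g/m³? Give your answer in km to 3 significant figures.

310 km

From C = C₀·e^(−kt), t = ln(C₀/C)/k = ln(11.3/2.1)/0.30 = 1.683/0.30 = 5.61 d.
Distance = v·t = 0.64 m/s × 4.847e+05 s = 3.102e+05 m = 310.2 km.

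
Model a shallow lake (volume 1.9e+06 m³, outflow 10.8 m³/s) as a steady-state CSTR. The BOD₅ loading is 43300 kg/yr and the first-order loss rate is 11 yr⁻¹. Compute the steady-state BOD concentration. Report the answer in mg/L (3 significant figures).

Outflow Q = 10.8 m³/s × 3.156e+07 s/yr = 3.408e+08 m³/yr.
Steady-state CSTR mass balance: W = Q·C + k·V·C, so C = W/(Q + kV).
Q + kV = 3.408e+08 + 11·1.9e+06 = 3.617e+08 m³/yr.
C = 43300/3.617e+08 = 0.0001197 kg/m³ = 0.1197 mg/L.

0.120 mg/L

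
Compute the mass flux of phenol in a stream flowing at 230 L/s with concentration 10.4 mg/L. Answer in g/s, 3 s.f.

2.39 g/s

230 L/s = 0.23 m³/s.
Mass flux = Q·C = 0.23 m³/s × 10.4 g/m³ = 2.392 g/s.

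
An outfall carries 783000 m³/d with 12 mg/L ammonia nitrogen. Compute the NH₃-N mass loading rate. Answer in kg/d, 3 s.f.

9400 kg/d

783000 m³/d = 9.062 m³/s.
Mass flux = Q·C = 9.062 m³/s × 12 g/m³ = 108.8 g/s.
= 108.8 g/s × 86.4 = 9396 kg/d.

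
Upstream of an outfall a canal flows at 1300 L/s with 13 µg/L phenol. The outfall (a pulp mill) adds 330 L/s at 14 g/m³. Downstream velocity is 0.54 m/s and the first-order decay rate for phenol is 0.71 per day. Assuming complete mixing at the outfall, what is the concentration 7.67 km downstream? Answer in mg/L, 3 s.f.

2.53 mg/L

330 L/s = 0.33 m³/s.
1300 L/s = 1.3 m³/s.
13 µg/L = 0.013 mg/L.
After complete mixing, C₀ = (0.33·14 + 1.3·0.013) / 1.63 = 2.845 mg/L.
Travel time t = 7670 m / 0.54 m/s = 1.42e+04 s = 0.1644 d.
C = 2.845·exp(−0.71·0.1644) = 2.845·0.8898 = 2.531 mg/L.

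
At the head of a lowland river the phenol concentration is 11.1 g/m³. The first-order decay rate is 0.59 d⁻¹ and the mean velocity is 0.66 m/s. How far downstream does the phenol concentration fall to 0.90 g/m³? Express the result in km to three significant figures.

243 km

From C = C₀·e^(−kt), t = ln(C₀/C)/k = ln(11.1/0.90)/0.59 = 2.512/0.59 = 4.258 d.
Distance = v·t = 0.66 m/s × 3.679e+05 s = 2.428e+05 m = 242.8 km.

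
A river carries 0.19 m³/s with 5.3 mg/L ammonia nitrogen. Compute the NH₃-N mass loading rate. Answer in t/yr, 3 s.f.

Mass flux = Q·C = 0.19 m³/s × 5.3 g/m³ = 1.007 g/s.
= 1.007 g/s × 31.56 = 31.78 t/yr.

31.8 t/yr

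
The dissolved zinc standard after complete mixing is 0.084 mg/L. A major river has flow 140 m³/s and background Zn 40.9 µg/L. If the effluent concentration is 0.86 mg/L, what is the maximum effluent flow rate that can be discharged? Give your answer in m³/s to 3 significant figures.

40.9 µg/L = 0.0409 mg/L.
Mass balance at complete mixing: C_std·(Q_w + Q_r) = Q_w·C_e + Q_r·C_b.
Rearranging, Q_w = Q_r·(C_std − C_b)/(C_e − C_std) = 140·(0.084 − 0.0409) / (0.86 − 0.084) = 7.776 m³/s.

7.78 m³/s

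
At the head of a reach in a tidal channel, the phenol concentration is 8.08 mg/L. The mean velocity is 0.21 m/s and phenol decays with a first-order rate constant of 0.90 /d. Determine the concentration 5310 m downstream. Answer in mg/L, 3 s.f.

Travel time t = 5310 m / 0.21 m/s = 5310/0.21 = 2.529e+04 s = 0.2927 d.
First-order decay: C = 8.08·exp(−0.90·0.2927) = 8.08·0.7684 = 6.209 mg/L.

6.21 mg/L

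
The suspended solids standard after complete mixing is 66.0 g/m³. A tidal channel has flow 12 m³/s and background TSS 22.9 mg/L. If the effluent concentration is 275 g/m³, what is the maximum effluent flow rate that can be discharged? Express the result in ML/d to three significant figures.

Mass balance at complete mixing: C_std·(Q_w + Q_r) = Q_w·C_e + Q_r·C_b.
Rearranging, Q_w = Q_r·(C_std − C_b)/(C_e − C_std) = 12·(66 − 22.9) / (275 − 66) = 2.475 m³/s.
= 213.8 ML/d.

214 ML/d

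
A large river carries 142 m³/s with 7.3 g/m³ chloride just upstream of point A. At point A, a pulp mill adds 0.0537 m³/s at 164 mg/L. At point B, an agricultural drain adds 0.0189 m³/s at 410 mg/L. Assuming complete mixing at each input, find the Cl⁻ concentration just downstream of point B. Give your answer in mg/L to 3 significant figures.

7.41 mg/L

After input A: C = (142·7.3 + 0.0537·164) / 142.1 = 7.359 mg/L.
After input B: C = (142.1·7.359 + 0.0189·410) / 142.1 = 7.413 mg/L.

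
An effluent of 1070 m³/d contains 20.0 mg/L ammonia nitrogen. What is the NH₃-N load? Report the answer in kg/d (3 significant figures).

1070 m³/d = 0.01238 m³/s.
Mass flux = Q·C = 0.01238 m³/s × 20 g/m³ = 0.2477 g/s.
= 0.2477 g/s × 86.4 = 21.4 kg/d.

21.4 kg/d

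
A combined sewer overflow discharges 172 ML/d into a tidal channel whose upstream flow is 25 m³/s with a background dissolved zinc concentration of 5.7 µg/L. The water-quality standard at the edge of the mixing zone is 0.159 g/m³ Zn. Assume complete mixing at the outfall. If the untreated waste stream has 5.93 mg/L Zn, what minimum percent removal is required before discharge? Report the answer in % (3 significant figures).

64.9 %

172 ML/d = 1.991 m³/s.
5.7 µg/L = 0.0057 mg/L.
Mass balance: 0.159·26.99 = 1.991·Cₑ + 25·0.0057.
Cₑ = (4.292 − 0.1425) / 1.991 = 2.084 mg/L.
Required removal = 1 − 2.084/5.93 = 64.85 %.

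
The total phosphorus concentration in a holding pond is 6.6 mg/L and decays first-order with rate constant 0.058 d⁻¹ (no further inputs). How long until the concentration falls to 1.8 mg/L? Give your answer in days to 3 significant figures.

t = ln(C₀/C)/k = ln(6.6/1.8)/0.058 = 1.299/0.058 = 22.4 d.

22.4 d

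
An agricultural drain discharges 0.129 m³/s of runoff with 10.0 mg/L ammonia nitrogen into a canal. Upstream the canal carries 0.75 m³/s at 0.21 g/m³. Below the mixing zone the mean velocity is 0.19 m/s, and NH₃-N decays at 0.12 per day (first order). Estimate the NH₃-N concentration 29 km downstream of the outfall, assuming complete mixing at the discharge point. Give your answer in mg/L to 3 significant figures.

1.33 mg/L

After complete mixing, C₀ = (0.129·10 + 0.75·0.21) / 0.879 = 1.647 mg/L.
Travel time t = 2.9e+04 m / 0.19 m/s = 1.526e+05 s = 1.767 d.
C = 1.647·exp(−0.12·1.767) = 1.647·0.809 = 1.332 mg/L.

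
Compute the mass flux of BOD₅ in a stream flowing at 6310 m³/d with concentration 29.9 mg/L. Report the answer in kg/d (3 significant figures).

6310 m³/d = 0.07303 m³/s.
Mass flux = Q·C = 0.07303 m³/s × 29.9 g/m³ = 2.184 g/s.
= 2.184 g/s × 86.4 = 188.7 kg/d.

189 kg/d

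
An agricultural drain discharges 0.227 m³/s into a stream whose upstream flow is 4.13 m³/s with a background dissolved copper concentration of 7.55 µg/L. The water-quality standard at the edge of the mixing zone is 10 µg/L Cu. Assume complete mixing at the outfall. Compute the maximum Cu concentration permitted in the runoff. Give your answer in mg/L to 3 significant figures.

7.55 µg/L = 0.00755 mg/L.
10 µg/L = 0.01 mg/L.
Mass balance: 0.01·4.357 = 0.227·Cₑ + 4.13·0.00755.
Cₑ = (0.04357 − 0.03118) / 0.227 = 0.05457 mg/L.

0.0546 mg/L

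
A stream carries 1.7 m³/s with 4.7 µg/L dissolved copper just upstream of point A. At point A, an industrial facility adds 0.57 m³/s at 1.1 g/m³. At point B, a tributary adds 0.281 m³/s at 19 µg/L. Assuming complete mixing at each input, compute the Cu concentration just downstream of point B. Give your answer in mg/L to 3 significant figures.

4.7 µg/L = 0.0047 mg/L.
After input A: C = (1.7·0.0047 + 0.57·1.1) / 2.27 = 0.2797 mg/L.
19 µg/L = 0.019 mg/L.
After input B: C = (2.27·0.2797 + 0.281·0.019) / 2.551 = 0.251 mg/L.

0.251 mg/L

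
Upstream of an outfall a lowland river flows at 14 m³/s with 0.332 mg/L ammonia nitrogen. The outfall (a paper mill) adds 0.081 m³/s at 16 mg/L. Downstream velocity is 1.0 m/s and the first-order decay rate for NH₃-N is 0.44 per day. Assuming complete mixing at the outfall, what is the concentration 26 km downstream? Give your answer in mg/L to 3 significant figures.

0.370 mg/L

After complete mixing, C₀ = (0.081·16 + 14·0.332) / 14.08 = 0.4221 mg/L.
Travel time t = 2.6e+04 m / 1.0 m/s = 2.6e+04 s = 0.3009 d.
C = 0.4221·exp(−0.44·0.3009) = 0.4221·0.876 = 0.3698 mg/L.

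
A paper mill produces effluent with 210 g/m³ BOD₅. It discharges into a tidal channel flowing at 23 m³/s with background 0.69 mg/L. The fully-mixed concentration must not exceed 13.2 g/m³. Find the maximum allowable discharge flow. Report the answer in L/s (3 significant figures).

Mass balance at complete mixing: C_std·(Q_w + Q_r) = Q_w·C_e + Q_r·C_b.
Rearranging, Q_w = Q_r·(C_std − C_b)/(C_e − C_std) = 23·(13.2 − 0.69) / (210 − 13.2) = 1.462 m³/s.
= 1462 L/s.

1460 L/s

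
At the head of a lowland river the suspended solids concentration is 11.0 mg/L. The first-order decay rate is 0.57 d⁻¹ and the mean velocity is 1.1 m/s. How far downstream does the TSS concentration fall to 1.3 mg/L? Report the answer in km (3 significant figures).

356 km

From C = C₀·e^(−kt), t = ln(C₀/C)/k = ln(11.0/1.3)/0.57 = 2.136/0.57 = 3.747 d.
Distance = v·t = 1.1 m/s × 3.237e+05 s = 3.561e+05 m = 356.1 km.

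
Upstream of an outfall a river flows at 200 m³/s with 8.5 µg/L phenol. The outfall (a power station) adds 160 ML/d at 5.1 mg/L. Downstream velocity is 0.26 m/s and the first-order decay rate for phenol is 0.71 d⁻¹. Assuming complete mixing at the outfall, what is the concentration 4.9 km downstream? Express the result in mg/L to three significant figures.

160 ML/d = 1.852 m³/s.
8.5 µg/L = 0.0085 mg/L.
After complete mixing, C₀ = (1.852·5.1 + 200·0.0085) / 201.9 = 0.05521 mg/L.
Travel time t = 4900 m / 0.26 m/s = 1.885e+04 s = 0.2181 d.
C = 0.05521·exp(−0.71·0.2181) = 0.05521·0.8565 = 0.04729 mg/L.

0.0473 mg/L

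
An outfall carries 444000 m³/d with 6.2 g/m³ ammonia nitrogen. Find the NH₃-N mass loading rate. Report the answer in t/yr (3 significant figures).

1010 t/yr

444000 m³/d = 5.139 m³/s.
Mass flux = Q·C = 5.139 m³/s × 6.2 g/m³ = 31.86 g/s.
= 31.86 g/s × 31.56 = 1005 t/yr.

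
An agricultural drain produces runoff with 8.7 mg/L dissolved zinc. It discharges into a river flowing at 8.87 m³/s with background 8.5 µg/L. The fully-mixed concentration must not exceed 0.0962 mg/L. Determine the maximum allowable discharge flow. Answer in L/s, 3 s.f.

8.5 µg/L = 0.0085 mg/L.
Mass balance at complete mixing: C_std·(Q_w + Q_r) = Q_w·C_e + Q_r·C_b.
Rearranging, Q_w = Q_r·(C_std − C_b)/(C_e − C_std) = 8.87·(0.0962 − 0.0085) / (8.7 − 0.0962) = 0.09041 m³/s.
= 90.41 L/s.

90.4 L/s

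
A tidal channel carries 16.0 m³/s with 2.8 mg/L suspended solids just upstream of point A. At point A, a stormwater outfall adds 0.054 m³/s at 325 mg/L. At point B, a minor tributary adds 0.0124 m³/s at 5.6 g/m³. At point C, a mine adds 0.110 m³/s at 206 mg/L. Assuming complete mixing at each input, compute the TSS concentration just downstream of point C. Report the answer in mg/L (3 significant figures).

After input A: C = (16·2.8 + 0.054·325) / 16.05 = 3.884 mg/L.
After input B: C = (16.05·3.884 + 0.0124·5.6) / 16.07 = 3.885 mg/L.
After input C: C = (16.07·3.885 + 0.11·206) / 16.18 = 5.259 mg/L.

5.26 mg/L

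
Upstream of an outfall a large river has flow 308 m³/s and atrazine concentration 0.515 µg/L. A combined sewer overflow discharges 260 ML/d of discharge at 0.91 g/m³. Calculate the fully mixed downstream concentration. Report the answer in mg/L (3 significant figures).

0.00931 mg/L

260 ML/d = 3.009 m³/s.
0.515 µg/L = 0.000515 mg/L.
Flow-weighted mixing gives C = (3.009·0.91 + 308·0.000515) / (3.009 + 308) = 2.897/311 = 0.009315 mg/L.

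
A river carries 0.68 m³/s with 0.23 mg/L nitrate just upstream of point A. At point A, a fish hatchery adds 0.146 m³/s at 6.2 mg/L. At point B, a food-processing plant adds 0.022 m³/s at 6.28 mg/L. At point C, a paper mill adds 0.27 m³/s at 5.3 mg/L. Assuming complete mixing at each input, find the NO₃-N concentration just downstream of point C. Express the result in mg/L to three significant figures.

After input A: C = (0.68·0.23 + 0.146·6.2) / 0.826 = 1.285 mg/L.
After input B: C = (0.826·1.285 + 0.022·6.28) / 0.848 = 1.415 mg/L.
After input C: C = (0.848·1.415 + 0.27·5.3) / 1.118 = 2.353 mg/L.

2.35 mg/L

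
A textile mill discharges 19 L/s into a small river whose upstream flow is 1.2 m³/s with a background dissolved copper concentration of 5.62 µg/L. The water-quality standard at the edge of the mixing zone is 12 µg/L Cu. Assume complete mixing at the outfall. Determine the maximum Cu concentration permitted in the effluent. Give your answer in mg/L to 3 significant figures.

19 L/s = 0.019 m³/s.
5.62 µg/L = 0.00562 mg/L.
12 µg/L = 0.012 mg/L.
Mass balance: 0.012·1.219 = 0.019·Cₑ + 1.2·0.00562.
Cₑ = (0.01463 − 0.006744) / 0.019 = 0.4149 mg/L.

0.415 mg/L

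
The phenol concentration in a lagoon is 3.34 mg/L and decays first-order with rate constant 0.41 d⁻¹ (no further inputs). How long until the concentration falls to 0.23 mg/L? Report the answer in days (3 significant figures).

t = ln(C₀/C)/k = ln(3.34/0.23)/0.41 = 2.676/0.41 = 6.526 d.

6.53 d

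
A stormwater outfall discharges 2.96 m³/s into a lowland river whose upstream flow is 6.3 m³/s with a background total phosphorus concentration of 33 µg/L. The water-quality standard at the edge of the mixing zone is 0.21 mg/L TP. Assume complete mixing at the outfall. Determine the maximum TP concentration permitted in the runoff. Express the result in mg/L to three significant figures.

33 µg/L = 0.033 mg/L.
Mass balance: 0.21·9.26 = 2.96·Cₑ + 6.3·0.033.
Cₑ = (1.945 − 0.2079) / 2.96 = 0.5867 mg/L.

0.587 mg/L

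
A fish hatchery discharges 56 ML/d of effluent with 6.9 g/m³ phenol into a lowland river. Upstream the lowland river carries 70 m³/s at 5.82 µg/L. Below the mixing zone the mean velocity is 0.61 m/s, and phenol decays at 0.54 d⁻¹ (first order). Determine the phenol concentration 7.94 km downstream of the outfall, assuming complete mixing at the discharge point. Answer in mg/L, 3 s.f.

56 ML/d = 0.6481 m³/s.
5.82 µg/L = 0.00582 mg/L.
After complete mixing, C₀ = (0.6481·6.9 + 70·0.00582) / 70.65 = 0.06907 mg/L.
Travel time t = 7940 m / 0.61 m/s = 1.302e+04 s = 0.1507 d.
C = 0.06907·exp(−0.54·0.1507) = 0.06907·0.9219 = 0.06367 mg/L.

0.0637 mg/L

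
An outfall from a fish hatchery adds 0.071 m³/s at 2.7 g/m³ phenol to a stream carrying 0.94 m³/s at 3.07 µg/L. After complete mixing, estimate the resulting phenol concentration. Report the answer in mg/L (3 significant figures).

0.192 mg/L

3.07 µg/L = 0.00307 mg/L.
By mass balance at complete mixing, C = (0.071·2.7 + 0.94·0.00307) / (0.071 + 0.94) = 0.1946/1.011 = 0.1925 mg/L.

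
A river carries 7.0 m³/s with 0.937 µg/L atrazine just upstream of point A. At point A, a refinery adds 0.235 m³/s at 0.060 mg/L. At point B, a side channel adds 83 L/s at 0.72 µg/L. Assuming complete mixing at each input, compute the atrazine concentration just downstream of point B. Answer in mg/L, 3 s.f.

0.937 µg/L = 0.000937 mg/L.
After input A: C = (7·0.000937 + 0.235·0.06) / 7.235 = 0.002855 mg/L.
83 L/s = 0.083 m³/s.
0.72 µg/L = 0.00072 mg/L.
After input B: C = (7.235·0.002855 + 0.083·0.00072) / 7.318 = 0.002831 mg/L.

0.00283 mg/L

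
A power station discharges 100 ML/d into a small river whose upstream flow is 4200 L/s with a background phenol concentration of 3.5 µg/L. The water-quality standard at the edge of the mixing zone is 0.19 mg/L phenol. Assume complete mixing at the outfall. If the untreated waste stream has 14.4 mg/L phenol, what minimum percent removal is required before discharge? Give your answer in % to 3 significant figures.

94.0 %

100 ML/d = 1.157 m³/s.
4200 L/s = 4.2 m³/s.
3.5 µg/L = 0.0035 mg/L.
Mass balance: 0.19·5.357 = 1.157·Cₑ + 4.2·0.0035.
Cₑ = (1.018 − 0.0147) / 1.157 = 0.8668 mg/L.
Required removal = 1 − 0.8668/14.4 = 93.98 %.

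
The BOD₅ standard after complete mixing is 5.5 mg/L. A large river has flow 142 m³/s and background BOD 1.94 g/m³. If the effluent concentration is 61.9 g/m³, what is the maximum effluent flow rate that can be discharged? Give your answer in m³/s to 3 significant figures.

8.96 m³/s

Mass balance at complete mixing: C_std·(Q_w + Q_r) = Q_w·C_e + Q_r·C_b.
Rearranging, Q_w = Q_r·(C_std − C_b)/(C_e − C_std) = 142·(5.5 − 1.94) / (61.9 − 5.5) = 8.963 m³/s.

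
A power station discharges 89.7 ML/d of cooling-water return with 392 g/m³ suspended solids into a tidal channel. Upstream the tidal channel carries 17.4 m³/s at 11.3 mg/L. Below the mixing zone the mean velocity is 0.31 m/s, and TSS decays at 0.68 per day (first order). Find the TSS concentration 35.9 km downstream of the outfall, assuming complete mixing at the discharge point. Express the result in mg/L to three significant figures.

13.2 mg/L

89.7 ML/d = 1.038 m³/s.
After complete mixing, C₀ = (1.038·392 + 17.4·11.3) / 18.44 = 32.74 mg/L.
Travel time t = 3.59e+04 m / 0.31 m/s = 1.158e+05 s = 1.34 d.
C = 32.74·exp(−0.68·1.34) = 32.74·0.4019 = 13.16 mg/L.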